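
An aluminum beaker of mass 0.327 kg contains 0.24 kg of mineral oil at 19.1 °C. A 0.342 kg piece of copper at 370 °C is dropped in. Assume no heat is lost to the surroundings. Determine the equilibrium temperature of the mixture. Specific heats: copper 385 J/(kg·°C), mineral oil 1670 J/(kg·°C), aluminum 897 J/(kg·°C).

Heat gained plus heat lost sum to zero:
0.342·385·(T − 370) + 0.24·1670·(T − 19.1) + 0.327·897·(T − 19.1) = 0
(131.67 + 400.8 + 293.32) T = 131.67·370 + 400.8·19.1 + 293.32·19.1
T = 61976 / 825.79 = 75.1 °C

T_f ≈ 75.1 °C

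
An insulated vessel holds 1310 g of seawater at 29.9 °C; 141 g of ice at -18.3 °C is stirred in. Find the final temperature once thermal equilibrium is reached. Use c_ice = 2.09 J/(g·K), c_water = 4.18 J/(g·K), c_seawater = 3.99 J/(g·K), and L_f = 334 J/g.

T_f ≈ 17.8 °C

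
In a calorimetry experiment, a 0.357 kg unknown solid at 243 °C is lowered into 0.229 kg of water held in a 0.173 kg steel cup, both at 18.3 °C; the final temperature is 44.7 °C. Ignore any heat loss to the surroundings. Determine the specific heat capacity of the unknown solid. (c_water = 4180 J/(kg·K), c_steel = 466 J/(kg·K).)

c ≈ 387 J/(kg·K)

Let T be the final temperature. ΣQ_i = 0:
0.357·c·(44.7 − 243) + 0.229·4180·(44.7 − 18.3) + 0.173·466·(44.7 − 18.3) = 0
-70.79 c = -27399
c = -27399/-70.79 ≈ 387 J/(kg·K)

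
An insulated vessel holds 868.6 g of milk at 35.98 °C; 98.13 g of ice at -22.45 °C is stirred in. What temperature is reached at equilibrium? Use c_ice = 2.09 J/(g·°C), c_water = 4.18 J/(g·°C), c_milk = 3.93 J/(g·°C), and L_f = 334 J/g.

Heat gained plus heat lost sum to zero:
ice -22.45→0 °C: 98.13×2.09×22.45 = 4604.3; melt ice: 98.13×334 = 32775; warm the meltwater: 410.18 T; milk: 3413.6(T − 35.98)
3823.8 T = 122821 − 37380 = 85442
T ≈ 22.34 °C (positive, so assuming full melt was valid).

T_f ≈ 22.3 °C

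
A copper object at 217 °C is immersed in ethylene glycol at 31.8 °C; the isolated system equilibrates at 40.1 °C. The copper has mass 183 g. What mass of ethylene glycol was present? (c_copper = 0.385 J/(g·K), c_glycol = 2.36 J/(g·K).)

Setting the total heat transfer to zero:
183×0.385×(40.1 − 217) + m×2.36×(40.1 − 31.8) = 0
19.59 m = 12463
m = 12463/19.59 ≈ 636.3 g

m ≈ 636 g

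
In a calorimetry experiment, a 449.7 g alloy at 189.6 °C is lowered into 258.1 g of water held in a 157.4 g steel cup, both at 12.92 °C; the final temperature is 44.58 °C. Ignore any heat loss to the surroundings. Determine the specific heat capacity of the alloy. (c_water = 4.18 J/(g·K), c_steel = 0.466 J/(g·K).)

c ≈ 0.559 J/(g·K)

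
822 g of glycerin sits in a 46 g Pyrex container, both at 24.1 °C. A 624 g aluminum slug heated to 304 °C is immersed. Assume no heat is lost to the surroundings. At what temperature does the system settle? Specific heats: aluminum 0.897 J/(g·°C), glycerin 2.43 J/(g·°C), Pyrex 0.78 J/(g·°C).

T_f = Σ m_i c_i T_i / Σ m_i c_i:
T_f = (559.73·304 + 1997.5·24.1 + 35.88·24.1) / (559.73 + 1997.5 + 35.88)
    = 219161 / 2593.1 ≈ 84.52 °C

T_f ≈ 84.5 °C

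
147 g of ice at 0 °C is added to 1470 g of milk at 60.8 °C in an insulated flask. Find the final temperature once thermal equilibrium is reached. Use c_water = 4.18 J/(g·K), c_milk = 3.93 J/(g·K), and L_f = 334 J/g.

Energy conservation, ΣQ = 0:
latent heat to melt: 147×334 = 49098
  warm the meltwater: 614.46 T
  milk: 5777.1(T − 60.8)
6391.6 T = 351248 − 49098 = 302150
T ≈ 47.27 °C (positive, so assuming full melt was valid).

T_f ≈ 47.3 °C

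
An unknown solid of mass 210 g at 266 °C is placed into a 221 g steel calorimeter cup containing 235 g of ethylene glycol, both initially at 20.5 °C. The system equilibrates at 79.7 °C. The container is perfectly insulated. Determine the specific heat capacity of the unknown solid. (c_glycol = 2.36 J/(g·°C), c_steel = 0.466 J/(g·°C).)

c ≈ 0.995 J/(g·°C)

Net heat exchanged in the isolated system is zero:
210×c×(79.7 − 266) + 235×2.36×(79.7 − 20.5) + 221×0.466×(79.7 − 20.5) = 0
-39123 c = -38929
c = -38929/-39123 ≈ 0.995 J/(g·°C)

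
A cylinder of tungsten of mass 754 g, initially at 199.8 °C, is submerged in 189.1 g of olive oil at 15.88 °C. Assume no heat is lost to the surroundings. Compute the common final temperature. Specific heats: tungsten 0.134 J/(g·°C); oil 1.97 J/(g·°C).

Net heat exchanged in the isolated system is zero:
754*0.134*(T − 199.8) + 189.1*1.97*(T − 15.88) = 0
101.04(T − 199.8) + 372.53(T − 15.88) = 0
473.56 T = 26103
T = 26103/473.56 ≈ 55.12 °C

T_f ≈ 55.1 °C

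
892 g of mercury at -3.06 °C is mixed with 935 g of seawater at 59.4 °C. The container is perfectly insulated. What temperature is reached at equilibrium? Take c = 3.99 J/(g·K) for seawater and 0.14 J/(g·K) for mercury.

Let T be the final temperature. ΣQ_i = 0:
935×3.99×(T − 59.4) + 892×0.14×(T − (-3.06)) = 0
3730.7(T − 59.4) + 124.88(T − (-3.06)) = 0
(3730.7 + 124.88) T = 3730.7×59.4 + 124.88×(-3.06)
T ≈ 57.38 °C

T_f ≈ 57.4 °C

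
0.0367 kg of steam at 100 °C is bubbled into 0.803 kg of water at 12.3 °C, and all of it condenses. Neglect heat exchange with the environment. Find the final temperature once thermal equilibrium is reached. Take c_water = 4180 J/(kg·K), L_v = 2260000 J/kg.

Energy conservation, ΣQ = 0:
steam→water at 100 °C releases m L_v = 0.0367·2260000 = 82942
  condensate cools 100→T: 0.0367·4180·(T − 100) = 153.41(T − 100)
  original water: 3356.5(T − 12.3)
3509.9 T = 82942 + 15341 + 41285 = 139568
T ≈ 39.76 °C (< 100 °C, so full condensation is consistent).

T_f ≈ 39.8 °C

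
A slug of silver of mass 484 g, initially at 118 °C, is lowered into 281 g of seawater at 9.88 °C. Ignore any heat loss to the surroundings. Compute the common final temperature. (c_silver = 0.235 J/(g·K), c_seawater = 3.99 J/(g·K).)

T_f ≈ 19.8 °C

Conservation of energy gives ΣQ = 0:
484·0.235·(T − 118) + 281·3.99·(T − 9.88) = 0
(113.74 + 1121.2) T = 113.74·118 + 1121.2·9.88
T = 24499/1234.9 ≈ 19.84 °C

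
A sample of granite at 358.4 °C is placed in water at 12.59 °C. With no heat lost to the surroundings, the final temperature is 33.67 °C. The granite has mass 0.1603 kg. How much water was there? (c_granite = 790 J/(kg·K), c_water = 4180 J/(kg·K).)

m ≈ 0.467 kg

|Q_granite| = |Q_water|:
0.1603·790·(358.4 − 33.67) = m·4180·(33.67 − 12.59)
88114 m = 41123  ⇒  m ≈ 0.4667 kg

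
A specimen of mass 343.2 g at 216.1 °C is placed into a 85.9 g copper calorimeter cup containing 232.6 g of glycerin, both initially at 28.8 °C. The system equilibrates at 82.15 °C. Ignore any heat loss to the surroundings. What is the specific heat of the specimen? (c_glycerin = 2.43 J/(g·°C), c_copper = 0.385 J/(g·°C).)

c ≈ 0.694 J/(g·°C)

Heat gained plus heat lost sum to zero:
343.2×c×(82.15 − 216.1) + 232.6×2.43×(82.15 − 28.8) + 85.9×0.385×(82.15 − 28.8) = 0
-45972 c = -31919
c = -31919/-45972 ≈ 0.6943 J/(g·°C)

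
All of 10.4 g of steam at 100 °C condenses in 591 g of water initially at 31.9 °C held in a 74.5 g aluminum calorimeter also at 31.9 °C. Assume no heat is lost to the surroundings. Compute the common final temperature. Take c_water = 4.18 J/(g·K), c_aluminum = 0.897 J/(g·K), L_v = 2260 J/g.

Energy conservation, ΣQ = 0:
condense steam: −10.4×2260 = −23504; condensed water 100 °C→T: 43.47(T − 100); water warms: 591×4.18×(T − 31.9) = 2470.4(T − 31.9); aluminum cup: 74.5×0.897×(T − 31.9) = 66.83(T − 31.9)
2580.7 T = 23504 + 4347.2 + 80937 = 108788
T ≈ 42.15 °C, under the boiling point, so the assumption holds.

T_f ≈ 42.2 °C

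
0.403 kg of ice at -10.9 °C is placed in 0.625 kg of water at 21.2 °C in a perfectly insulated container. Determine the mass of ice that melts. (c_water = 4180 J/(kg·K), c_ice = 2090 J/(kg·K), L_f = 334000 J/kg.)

Heat available from the water dropping to 0 °C: 0.625·4180·21.2 = 55385 J.
Warming the ice to 0 °C takes 0.403·2090·10.9 = 9180.7 J, leaving 46204 J for melting.
To melt every bit of ice: 0.403·334000 = 134602 J.
Since 46204 < 134602 J, not all the ice melts; equilibrium is at 0 °C.
Mass melted = 46204/334000 ≈ 0.1383 kg.

m_melted ≈ 0.138 kg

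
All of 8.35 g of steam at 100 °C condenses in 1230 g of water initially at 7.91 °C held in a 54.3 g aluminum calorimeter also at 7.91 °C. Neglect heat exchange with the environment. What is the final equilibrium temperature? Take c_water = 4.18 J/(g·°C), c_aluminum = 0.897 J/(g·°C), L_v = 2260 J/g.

T_f ≈ 12.1 °C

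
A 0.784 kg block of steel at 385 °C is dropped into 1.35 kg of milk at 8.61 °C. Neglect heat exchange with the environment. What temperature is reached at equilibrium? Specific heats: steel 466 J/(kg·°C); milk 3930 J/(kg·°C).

T_f ≈ 32.9 °C

Net heat exchanged in the isolated system is zero:
0.784·466·(T − 385) + 1.35·3930·(T − 8.61) = 0
365.34(T − 385) + 5305.5(T − 8.61) = 0
(365.34 + 5305.5) T = 365.34·385 + 5305.5·8.61
T = 186338 / 5670.8 = 32.9 °C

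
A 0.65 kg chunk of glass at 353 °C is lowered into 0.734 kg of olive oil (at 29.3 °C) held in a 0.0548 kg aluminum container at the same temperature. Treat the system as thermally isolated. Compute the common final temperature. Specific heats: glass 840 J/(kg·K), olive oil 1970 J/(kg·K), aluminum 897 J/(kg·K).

T_f ≈ 115.9 °C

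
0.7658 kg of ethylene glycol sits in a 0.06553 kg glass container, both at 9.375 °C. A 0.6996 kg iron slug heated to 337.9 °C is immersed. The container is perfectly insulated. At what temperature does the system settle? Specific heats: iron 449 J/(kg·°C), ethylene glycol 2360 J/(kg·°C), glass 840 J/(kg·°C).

Heat gained plus heat lost sum to zero:
0.6996×449×(T − 337.9) + 0.7658×2360×(T − 9.375) + 0.06553×840×(T − 9.375) = 0
314.12(T − 337.9) + 1807.3(T − 9.375) + 55.05(T − 9.375) = 0
2176.5 T = 123601
T = 123601/2176.5 ≈ 56.79 °C

T_f ≈ 56.8 °C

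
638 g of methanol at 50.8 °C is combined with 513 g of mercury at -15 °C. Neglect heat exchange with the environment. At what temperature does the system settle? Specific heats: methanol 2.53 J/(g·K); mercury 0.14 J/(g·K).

T_f ≈ 48.0 °C

Energy conservation, ΣQ = 0:
638·2.53·(T − 50.8) + 513·0.14·(T − (-15)) = 0
1686 T = 80921
T ≈ 48.00 °C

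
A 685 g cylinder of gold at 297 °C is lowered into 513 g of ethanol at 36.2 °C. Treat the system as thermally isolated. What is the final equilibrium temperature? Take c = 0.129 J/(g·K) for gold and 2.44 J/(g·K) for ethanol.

Energy conservation, ΣQ = 0:
685·0.129·(T − 297) + 513·2.44·(T − 36.2) = 0
(88.37 + 1251.7) T = 88.37·297 + 1251.7·36.2
T = 71557/1340.1 ≈ 53.40 °C

T_f ≈ 53.4 °C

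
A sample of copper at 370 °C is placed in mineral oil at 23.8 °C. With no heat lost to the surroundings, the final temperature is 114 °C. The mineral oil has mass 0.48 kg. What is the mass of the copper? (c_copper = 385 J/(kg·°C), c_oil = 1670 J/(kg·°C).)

m ≈ 0.734 kg

|Q_copper| = |Q_oil|:
m·385·(370 − 114) = 0.48·1670·(114 − 23.8)
98560 m = 72304  ⇒  m ≈ 0.7336 kg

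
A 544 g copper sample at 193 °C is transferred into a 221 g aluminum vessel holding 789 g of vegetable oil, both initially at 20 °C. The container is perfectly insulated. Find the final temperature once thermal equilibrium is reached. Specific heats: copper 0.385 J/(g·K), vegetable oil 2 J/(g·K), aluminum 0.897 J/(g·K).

T_f ≈ 38.2 °C

Setting the total heat transfer to zero:
544×0.385×(T − 193) + 789×2×(T − 20) + 221×0.897×(T − 20) = 0
(209.44 + 1578 + 198.24) T = 209.44×193 + 1578×20 + 198.24×20
T = 75947/1985.7 ≈ 38.25 °C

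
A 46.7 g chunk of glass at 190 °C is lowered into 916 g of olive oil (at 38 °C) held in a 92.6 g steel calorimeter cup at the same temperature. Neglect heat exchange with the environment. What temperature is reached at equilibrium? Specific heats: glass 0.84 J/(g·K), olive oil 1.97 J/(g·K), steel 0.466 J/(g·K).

T_f ≈ 41.2 °C

Conservation of energy gives ΣQ = 0:
46.7×0.84×(T − 190) + 916×1.97×(T − 38) + 92.6×0.466×(T − 38) = 0
1886.9 T = 77665
T = 77665/1886.9 ≈ 41.16 °C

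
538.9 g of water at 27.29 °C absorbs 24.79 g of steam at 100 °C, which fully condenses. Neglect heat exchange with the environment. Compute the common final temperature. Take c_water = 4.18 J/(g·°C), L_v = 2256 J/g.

Energy balance with sensible and latent terms:
steam→water at 100 °C releases m L_v = 24.79×2256 = 55926; condensate cools 100→T: 24.79×4.18×(T − 100) = 103.62(T − 100); water warms: 538.9×4.18×(T − 27.29) = 2252.6(T − 27.29)
2356.2 T = 55926 + 10362 + 61474 = 127762
T ≈ 54.22 °C (< 100 °C, so full condensation is consistent).

T_f ≈ 54.2 °C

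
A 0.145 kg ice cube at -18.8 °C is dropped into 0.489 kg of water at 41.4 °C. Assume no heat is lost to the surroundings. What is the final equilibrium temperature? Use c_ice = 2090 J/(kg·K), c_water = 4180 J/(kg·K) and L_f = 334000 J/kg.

Energy balance with sensible and latent terms:
warm ice to 0 °C: 0.145×2090×(0 − (-18.8)) = 5697.3; fusion: m_ice L_f = 0.145×334000 = 48430; meltwater 0→T: 0.145×4180×T = 606.1 T; water: 2044(T − 41.4)
2650.1 T = 84622 − 54127 = 30495
T ≈ 11.51 °C (positive, so assuming full melt was valid).

T_f ≈ 11.5 °C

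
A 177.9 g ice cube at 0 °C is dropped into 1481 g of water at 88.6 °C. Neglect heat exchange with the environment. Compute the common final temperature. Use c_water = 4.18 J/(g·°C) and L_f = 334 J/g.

T_f ≈ 70.5 °C

Net heat exchanged in the isolated system is zero:
melt ice: 177.9·334 = 59419
  meltwater 0→T: 177.9·4.18·T = 743.62 T
  water cools: 1481·4.18·(T − 88.6) = 6190.6(T − 88.6)
6934.2 T = 548485 − 59419 = 489067
T ≈ 70.53 °C (positive, so assuming full melt was valid).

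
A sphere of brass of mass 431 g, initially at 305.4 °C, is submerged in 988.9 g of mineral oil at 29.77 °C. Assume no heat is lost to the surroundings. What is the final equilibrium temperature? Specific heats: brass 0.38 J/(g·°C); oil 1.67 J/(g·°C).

T_f ≈ 54.6 °C

T_f is the heat-capacity-weighted average of the initial temperatures:
T_f = (163.78·305.4 + 1651.5·29.77) / (163.78 + 1651.5)
    = 99182 / 1815.2 ≈ 54.64 °C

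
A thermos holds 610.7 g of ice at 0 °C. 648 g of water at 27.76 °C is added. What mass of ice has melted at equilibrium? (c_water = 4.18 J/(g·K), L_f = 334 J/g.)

Heat available from the water dropping to 0 °C: 648×4.18×27.76 = 75192 J.
Melting all 610.7 g of ice would need 610.7×334 = 203974 J.
Since 75192 < 203974 J, not all the ice melts; equilibrium is at 0 °C.
m_melt = 75192 / L_f = 225.1 g.

m_melted ≈ 225 g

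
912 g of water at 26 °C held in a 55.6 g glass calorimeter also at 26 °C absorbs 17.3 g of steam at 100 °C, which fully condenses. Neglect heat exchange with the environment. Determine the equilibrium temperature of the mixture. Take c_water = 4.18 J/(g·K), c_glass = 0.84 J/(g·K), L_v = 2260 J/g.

T_f ≈ 37.3 °C

Heat gained plus heat lost sum to zero:
condense steam: −17.3·2260 = −39098
  condensate cools 100→T: 17.3·4.18·(T − 100) = 72.31(T − 100)
  original water: 3812.2(T − 26)
  cup: 46.7(T − 26)
3931.2 T = 39098 + 7231.4 + 100330 = 146660
T ≈ 37.31 °C — below 100 °C, confirming all the steam condensed.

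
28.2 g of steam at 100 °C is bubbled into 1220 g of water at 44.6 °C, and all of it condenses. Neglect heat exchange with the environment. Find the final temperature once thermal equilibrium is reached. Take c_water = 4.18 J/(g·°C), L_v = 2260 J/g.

T_f ≈ 58.1 °C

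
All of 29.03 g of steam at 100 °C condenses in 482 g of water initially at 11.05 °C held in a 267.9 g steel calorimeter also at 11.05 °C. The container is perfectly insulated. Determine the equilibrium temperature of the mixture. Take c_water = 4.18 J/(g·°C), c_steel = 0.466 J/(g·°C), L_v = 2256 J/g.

Conservation of energy gives ΣQ = 0:
latent heat released on condensation: 29.03×2256 = 65492
  condensate cools 100→T: 29.03×4.18×(T − 100) = 121.35(T − 100)
  water warms: 482×4.18×(T − 11.05) = 2014.8(T − 11.05)
  steel cup: 267.9×0.466×(T − 11.05) = 124.84(T − 11.05)
2260.9 T = 65492 + 12135 + 23643 = 101269
T ≈ 44.79 °C — below 100 °C, confirming all the steam condensed.

T_f ≈ 44.8 °C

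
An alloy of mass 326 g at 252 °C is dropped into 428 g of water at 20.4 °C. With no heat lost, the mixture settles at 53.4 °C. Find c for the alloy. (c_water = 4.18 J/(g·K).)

c ≈ 0.912 J/(g·K)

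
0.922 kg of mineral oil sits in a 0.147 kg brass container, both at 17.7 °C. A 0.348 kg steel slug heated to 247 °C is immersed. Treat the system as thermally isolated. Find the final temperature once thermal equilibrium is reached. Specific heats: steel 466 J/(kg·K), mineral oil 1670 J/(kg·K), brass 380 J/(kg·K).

Heat gained plus heat lost sum to zero:
0.348·466·(T − 247) + 0.922·1670·(T − 17.7) + 0.147·380·(T − 17.7) = 0
162.17(T − 247) + 1539.7(T − 17.7) + 55.86(T − 17.7) = 0
1757.8 T = 68298
T = 68298/1757.8 ≈ 38.85 °C

T_f ≈ 38.9 °C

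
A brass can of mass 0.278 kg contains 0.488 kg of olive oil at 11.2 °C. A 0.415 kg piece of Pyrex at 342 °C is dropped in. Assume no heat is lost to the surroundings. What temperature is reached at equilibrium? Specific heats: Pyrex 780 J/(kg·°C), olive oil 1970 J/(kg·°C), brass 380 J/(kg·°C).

Let T be the final temperature. ΣQ_i = 0:
0.415×780×(T − 342) + 0.488×1970×(T − 11.2) + 0.278×380×(T − 11.2) = 0
1390.7 T = 122656
T = 122656/1390.7 ≈ 88.20 °C

T_f ≈ 88.2 °C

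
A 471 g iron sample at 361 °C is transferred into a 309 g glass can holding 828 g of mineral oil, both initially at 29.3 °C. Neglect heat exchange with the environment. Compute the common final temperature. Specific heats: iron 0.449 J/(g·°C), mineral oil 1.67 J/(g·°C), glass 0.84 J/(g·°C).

T_f ≈ 67.1 °C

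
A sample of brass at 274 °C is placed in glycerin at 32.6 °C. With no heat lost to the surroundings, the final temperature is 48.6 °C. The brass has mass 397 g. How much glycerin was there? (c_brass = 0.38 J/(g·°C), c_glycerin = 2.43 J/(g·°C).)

Taking heat into each body as positive, Σ m c ΔT = 0:
397·0.38·(48.6 − 274) + m·2.43·(48.6 − 32.6) = 0
38.88 m = 34004
m = 34004/38.88 ≈ 874.6 g

m ≈ 875 g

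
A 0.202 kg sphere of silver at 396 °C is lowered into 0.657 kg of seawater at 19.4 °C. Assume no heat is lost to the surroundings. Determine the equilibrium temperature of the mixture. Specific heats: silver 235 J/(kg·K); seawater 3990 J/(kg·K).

Energy conservation, ΣQ = 0:
0.202·235·(T − 396) + 0.657·3990·(T − 19.4) = 0
47.47(T − 396) + 2621.4(T − 19.4) = 0
(47.47 + 2621.4) T = 47.47·396 + 2621.4·19.4
T = 69654/2668.9 ≈ 26.10 °C

T_f ≈ 26.1 °C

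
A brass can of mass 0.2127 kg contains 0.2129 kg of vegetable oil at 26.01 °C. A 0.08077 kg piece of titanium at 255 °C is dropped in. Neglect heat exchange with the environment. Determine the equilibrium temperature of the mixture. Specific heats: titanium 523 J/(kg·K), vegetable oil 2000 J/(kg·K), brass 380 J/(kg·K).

T_f ≈ 43.6 °C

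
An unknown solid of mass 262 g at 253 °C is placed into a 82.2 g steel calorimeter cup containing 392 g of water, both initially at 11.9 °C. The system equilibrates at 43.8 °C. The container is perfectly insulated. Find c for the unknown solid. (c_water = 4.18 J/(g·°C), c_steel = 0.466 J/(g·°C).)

c ≈ 0.976 J/(g·°C)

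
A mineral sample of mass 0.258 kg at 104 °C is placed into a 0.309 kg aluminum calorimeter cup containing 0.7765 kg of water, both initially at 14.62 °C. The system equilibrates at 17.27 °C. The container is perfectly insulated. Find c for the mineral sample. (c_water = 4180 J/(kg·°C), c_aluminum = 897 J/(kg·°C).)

c ≈ 417 J/(kg·°C)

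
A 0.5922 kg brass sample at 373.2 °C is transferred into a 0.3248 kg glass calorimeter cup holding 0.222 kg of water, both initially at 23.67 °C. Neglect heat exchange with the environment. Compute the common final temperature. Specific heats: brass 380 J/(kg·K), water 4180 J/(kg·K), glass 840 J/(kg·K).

T_f ≈ 78.8 °C

Net heat exchanged in the isolated system is zero:
0.5922·380·(T − 373.2) + 0.222·4180·(T − 23.67) + 0.3248·840·(T − 23.67) = 0
(225.04 + 927.96 + 272.83) T = 225.04·373.2 + 927.96·23.67 + 272.83·23.67
T ≈ 78.84 °C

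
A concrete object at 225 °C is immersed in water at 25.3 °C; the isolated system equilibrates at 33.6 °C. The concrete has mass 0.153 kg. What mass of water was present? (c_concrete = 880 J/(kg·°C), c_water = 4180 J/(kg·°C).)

m ≈ 0.743 kg

|Q_concrete| = |Q_water|:
0.153×880×(225 − 33.6) = m×4180×(33.6 − 25.3)
34694 m = 25770  ⇒  m ≈ 0.7428 kg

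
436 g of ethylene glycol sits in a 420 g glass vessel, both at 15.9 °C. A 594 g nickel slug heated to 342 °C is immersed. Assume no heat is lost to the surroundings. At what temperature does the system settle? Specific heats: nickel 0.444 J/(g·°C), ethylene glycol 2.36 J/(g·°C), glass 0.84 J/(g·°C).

T_f ≈ 68.2 °C

Energy conservation, ΣQ = 0:
594×0.444×(T − 342) + 436×2.36×(T − 15.9) + 420×0.84×(T − 15.9) = 0
(263.74 + 1029 + 352.8) T = 263.74×342 + 1029×15.9 + 352.8×15.9
T = 112168 / 1645.5 = 68.2 °C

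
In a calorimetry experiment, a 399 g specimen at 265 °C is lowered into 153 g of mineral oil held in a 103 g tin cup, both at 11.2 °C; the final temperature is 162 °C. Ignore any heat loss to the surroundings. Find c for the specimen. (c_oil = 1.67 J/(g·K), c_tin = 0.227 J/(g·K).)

Conservation of energy gives ΣQ = 0:
399×c×(162 − 265) + 153×1.67×(162 − 11.2) + 103×0.227×(162 − 11.2) = 0
-41097 c = -42057
c = -42057/-41097 ≈ 1.023 J/(g·K)

c ≈ 1.02 J/(g·K)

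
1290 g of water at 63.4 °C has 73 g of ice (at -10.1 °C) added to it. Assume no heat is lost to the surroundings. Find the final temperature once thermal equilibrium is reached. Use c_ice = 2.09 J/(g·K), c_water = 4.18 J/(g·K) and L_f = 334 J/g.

T_f ≈ 55.5 °C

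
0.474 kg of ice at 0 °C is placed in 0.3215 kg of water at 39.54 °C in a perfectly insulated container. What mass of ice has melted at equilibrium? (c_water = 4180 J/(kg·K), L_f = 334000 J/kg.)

m_melted ≈ 0.159 kg

Cooling the water to 0 °C releases 0.3215·4180·39.54 = 53137 J.
Melting all 0.474 kg of ice would need 0.474·334000 = 158316 J.
Since 53137 < 158316 J, not all the ice melts; equilibrium is at 0 °C.
m_melted·334000 = 53137  ⇒  m_melted ≈ 0.1591 kg.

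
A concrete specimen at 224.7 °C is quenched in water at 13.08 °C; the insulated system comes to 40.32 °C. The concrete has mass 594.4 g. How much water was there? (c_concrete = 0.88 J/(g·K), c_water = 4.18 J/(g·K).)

m ≈ 847 g

|Q_concrete| = |Q_water|:
594.4×0.88×(224.7 − 40.32) = m×4.18×(40.32 − 13.08)
113.86 m = 96444  ⇒  m ≈ 847 g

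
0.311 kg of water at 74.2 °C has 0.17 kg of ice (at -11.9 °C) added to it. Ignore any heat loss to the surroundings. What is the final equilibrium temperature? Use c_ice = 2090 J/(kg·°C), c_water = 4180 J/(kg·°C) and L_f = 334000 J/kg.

Taking heat into each body as positive, Σ m c ΔT = 0:
warm ice to 0 °C: 0.17×2090×(0 − (-11.9)) = 4228.1; latent heat to melt: 0.17×334000 = 56780; meltwater 0→T: 0.17×4180×T = 710.6 T; water cools: 0.311×4180×(T − 74.2) = 1300(T − 74.2)
2010.6 T = 96459 − 61008 = 35450
T ≈ 17.63 °C. Since T > 0 °C, the all-ice-melts assumption holds.

T_f ≈ 17.6 °C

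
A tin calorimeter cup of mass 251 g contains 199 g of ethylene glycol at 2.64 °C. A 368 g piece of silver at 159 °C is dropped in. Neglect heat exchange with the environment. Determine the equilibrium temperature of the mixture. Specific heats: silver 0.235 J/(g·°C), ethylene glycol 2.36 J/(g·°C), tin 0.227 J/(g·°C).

T_f ≈ 24.7 °C

Let T be the final temperature. ΣQ_i = 0:
368×0.235×(T − 159) + 199×2.36×(T − 2.64) + 251×0.227×(T − 2.64) = 0
613.1 T = 15141
T = 15141 / 613.1 = 24.7 °C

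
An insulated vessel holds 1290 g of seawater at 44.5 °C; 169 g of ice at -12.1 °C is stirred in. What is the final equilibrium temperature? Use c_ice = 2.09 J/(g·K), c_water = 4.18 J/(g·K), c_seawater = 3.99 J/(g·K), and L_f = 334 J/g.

Net heat exchanged in the isolated system is zero:
ice -12.1→0 °C: 169×2.09×12.1 = 4273.8; fusion: m_ice L_f = 169×334 = 56446; warm the meltwater: 706.42 T; seawater cools: 1290×3.99×(T − 44.5) = 5147.1(T − 44.5)
5853.5 T = 229046 − 60720 = 168326
T ≈ 28.76 °C (positive, so assuming full melt was valid).

T_f ≈ 28.8 °C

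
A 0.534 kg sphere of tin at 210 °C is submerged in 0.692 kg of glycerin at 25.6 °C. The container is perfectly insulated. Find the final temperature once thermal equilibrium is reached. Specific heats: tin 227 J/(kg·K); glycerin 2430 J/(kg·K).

T_f ≈ 38.0 °C

T_f is the heat-capacity-weighted average of the initial temperatures:
T_f = (121.22·210 + 1681.6·25.6) / (121.22 + 1681.6)
    = 68504 / 1802.8 ≈ 38.00 °C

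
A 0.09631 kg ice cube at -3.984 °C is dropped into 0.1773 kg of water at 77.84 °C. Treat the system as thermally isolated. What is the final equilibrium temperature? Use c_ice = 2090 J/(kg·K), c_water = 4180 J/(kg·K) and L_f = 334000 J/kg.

T_f ≈ 21.6 °C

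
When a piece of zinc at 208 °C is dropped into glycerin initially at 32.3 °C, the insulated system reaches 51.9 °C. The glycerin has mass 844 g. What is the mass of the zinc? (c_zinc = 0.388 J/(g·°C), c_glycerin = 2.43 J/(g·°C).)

m ≈ 664 g

|Q_zinc| = |Q_glycerin|:
m×0.388×(208 − 51.9) = 844×2.43×(51.9 − 32.3)
60.57 m = 40198  ⇒  m ≈ 663.7 g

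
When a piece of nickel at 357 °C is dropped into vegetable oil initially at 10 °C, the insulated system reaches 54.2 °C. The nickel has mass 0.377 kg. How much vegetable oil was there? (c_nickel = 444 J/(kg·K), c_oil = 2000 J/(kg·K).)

m ≈ 0.573 kg

Energy conservation, ΣQ = 0:
0.377×444×(54.2 − 357) + m×2000×(54.2 − 10) = 0
88400 m = 50685
m = 50685/88400 ≈ 0.5734 kg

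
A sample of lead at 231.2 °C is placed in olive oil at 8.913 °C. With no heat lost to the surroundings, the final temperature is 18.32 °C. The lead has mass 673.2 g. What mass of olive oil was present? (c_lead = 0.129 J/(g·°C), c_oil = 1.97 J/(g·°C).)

m ≈ 998 g

Heat lost by the lead = heat gained by the oil:
673.2·0.129·(231.2 − 18.32) = m·1.97·(18.32 − 8.913)
18.53 m = 18487  ⇒  m ≈ 997.6 g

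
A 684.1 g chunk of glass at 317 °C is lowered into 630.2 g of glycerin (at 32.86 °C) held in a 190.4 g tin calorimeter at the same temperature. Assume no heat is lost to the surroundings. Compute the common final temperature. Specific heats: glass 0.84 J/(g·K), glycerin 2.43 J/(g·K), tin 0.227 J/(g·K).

Setting the total heat transfer to zero:
684.1*0.84*(T − 317) + 630.2*2.43*(T − 32.86) + 190.4*0.227*(T − 32.86) = 0
(574.64 + 1531.4 + 43.22) T = 574.64*317 + 1531.4*32.86 + 43.22*32.86
T = 233904/2149.3 ≈ 108.83 °C

T_f ≈ 108.8 °C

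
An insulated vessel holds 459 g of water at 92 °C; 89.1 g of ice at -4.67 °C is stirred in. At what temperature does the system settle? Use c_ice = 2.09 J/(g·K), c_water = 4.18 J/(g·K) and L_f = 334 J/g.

T_f ≈ 63.7 °C

Sum of m c ΔT and latent-heat terms is zero:
ice -4.67→0 °C: 89.1×2.09×4.67 = 869.64; fusion: m_ice L_f = 89.1×334 = 29759; warm the meltwater: 372.44 T; water: 1918.6(T − 92)
2291.1 T = 176513 − 30629 = 145884
T ≈ 63.68 °C (positive, so assuming full melt was valid).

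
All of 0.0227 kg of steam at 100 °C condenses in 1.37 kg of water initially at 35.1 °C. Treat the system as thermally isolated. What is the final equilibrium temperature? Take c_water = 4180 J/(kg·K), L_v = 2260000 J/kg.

T_f ≈ 45.0 °C

Heat gained plus heat lost sum to zero:
steam→water at 100 °C releases m L_v = 0.0227×2260000 = 51302; condensed water 100 °C→T: 94.89(T − 100); original water: 5726.6(T − 35.1)
5821.5 T = 51302 + 9488.6 + 201004 = 261794
T ≈ 44.97 °C (< 100 °C, so full condensation is consistent).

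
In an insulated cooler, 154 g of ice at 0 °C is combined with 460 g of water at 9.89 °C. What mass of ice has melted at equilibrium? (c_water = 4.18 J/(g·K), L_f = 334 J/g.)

Water can give up m c ΔT = 460·4.18·9.89 = 19016 J before reaching 0 °C.
To melt every bit of ice: 154·334 = 51436 J.
That's not enough to melt it all — equilibrium is at 0 °C with ice remaining.
m_melted·334 = 19016  ⇒  m_melted ≈ 56.94 g.

m_melted ≈ 56.9 g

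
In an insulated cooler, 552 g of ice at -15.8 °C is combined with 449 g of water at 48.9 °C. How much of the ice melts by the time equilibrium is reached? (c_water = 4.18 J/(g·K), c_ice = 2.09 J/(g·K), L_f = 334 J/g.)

m_melted ≈ 220 g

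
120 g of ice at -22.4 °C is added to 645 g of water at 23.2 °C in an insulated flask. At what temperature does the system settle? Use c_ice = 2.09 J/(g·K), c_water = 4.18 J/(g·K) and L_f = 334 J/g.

Energy balance with sensible and latent terms:
warm ice to 0 °C: 120·2.09·(0 − (-22.4)) = 5617.9
  melt ice: 120·334 = 40080
  meltwater 0→T: 120·4.18·T = 501.6 T
  water cools: 645·4.18·(T − 23.2) = 2696.1(T − 23.2)
3197.7 T = 62550 − 45698 = 16852
T ≈ 5.27 °C (positive, so assuming full melt was valid).

T_f ≈ 5.3 °C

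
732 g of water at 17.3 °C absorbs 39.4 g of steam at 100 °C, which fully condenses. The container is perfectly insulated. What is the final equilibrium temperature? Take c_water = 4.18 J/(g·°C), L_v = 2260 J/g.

Let T be the final temperature. ΣQ_i = 0:
condense steam: −39.4×2260 = −89044
  condensed water 100 °C→T: 164.69(T − 100)
  water warms: 732×4.18×(T − 17.3) = 3059.8(T − 17.3)
3224.5 T = 89044 + 16469 + 52934 = 158447
T ≈ 49.14 °C — below 100 °C, confirming all the steam condensed.

T_f ≈ 49.1 °C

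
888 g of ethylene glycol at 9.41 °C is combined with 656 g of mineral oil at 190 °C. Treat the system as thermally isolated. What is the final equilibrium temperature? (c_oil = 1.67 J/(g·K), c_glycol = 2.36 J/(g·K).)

Set heat shed by the hot body equal to heat absorbed by the cold body:
656×1.67×(190 − T) = 888×2.36×(T − 9.41)
1095.5(190 − T) = 2095.7(T − 9.41)
3191.2 T = 227869  ⇒  T ≈ 71.41 °C

T_f ≈ 71.4 °C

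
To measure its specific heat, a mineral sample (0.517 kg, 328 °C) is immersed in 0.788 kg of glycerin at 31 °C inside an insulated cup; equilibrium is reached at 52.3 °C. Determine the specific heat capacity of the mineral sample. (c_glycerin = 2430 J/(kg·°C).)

c ≈ 286 J/(kg·°C)

Heat gained plus heat lost sum to zero:
0.517×c×(52.3 − 328) + 0.788×2430×(52.3 − 31) = 0
-142.54 c = -40786
c = -40786/-142.54 ≈ 286.1 J/(kg·°C)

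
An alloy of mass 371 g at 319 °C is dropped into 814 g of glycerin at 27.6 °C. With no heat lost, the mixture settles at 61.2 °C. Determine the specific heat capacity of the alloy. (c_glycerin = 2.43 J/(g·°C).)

c ≈ 0.695 J/(g·°C)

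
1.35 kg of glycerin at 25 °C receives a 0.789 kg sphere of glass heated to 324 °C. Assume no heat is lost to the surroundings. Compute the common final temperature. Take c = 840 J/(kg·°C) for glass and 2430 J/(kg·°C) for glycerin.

T_f ≈ 75.3 °C

|Q_glass| = |Q_glycerin|:
0.789*840*(324 − T) = 1.35*2430*(T − 25)
662.76(324 − T) = 3280.5(T − 25)
3943.3 T = 296747  ⇒  T ≈ 75.25 °C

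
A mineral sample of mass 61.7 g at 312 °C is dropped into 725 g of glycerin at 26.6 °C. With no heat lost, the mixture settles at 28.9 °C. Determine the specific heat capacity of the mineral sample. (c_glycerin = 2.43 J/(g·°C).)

c ≈ 0.232 J/(g·°C)

Let T be the final temperature. ΣQ_i = 0:
61.7×c×(28.9 − 312) + 725×2.43×(28.9 − 26.6) = 0
-17467 c = -4052
c = -4052/-17467 ≈ 0.232 J/(g·°C)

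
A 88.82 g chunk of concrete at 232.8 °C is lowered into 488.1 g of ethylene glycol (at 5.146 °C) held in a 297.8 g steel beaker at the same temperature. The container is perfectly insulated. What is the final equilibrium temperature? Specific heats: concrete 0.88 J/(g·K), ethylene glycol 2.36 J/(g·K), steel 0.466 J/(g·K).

T_f ≈ 18.1 °C

Let T be the final temperature. ΣQ_i = 0:
88.82·0.88·(T − 232.8) + 488.1·2.36·(T − 5.146) + 297.8·0.466·(T − 5.146) = 0
78.16(T − 232.8) + 1151.9(T − 5.146) + 138.77(T − 5.146) = 0
1368.9 T = 24838
T = 24838/1368.9 ≈ 18.15 °C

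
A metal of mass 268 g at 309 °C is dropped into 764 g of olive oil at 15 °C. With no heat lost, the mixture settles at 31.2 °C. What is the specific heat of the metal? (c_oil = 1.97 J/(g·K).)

c ≈ 0.327 J/(g·K)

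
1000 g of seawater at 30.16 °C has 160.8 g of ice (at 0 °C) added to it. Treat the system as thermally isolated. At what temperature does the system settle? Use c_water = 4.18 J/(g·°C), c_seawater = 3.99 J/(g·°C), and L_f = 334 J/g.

Energy balance with sensible and latent terms:
melt ice: 160.8×334 = 53707; warm the meltwater: 672.14 T; seawater: 3990(T − 30.16)
4662.1 T = 120338 − 53707 = 66631
T ≈ 14.29 °C. Since T > 0 °C, the all-ice-melts assumption holds.

T_f ≈ 14.3 °C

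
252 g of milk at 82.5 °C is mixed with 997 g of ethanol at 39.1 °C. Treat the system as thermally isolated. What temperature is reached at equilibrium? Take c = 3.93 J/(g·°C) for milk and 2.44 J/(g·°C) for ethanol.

Conservation of energy gives ΣQ = 0:
252·3.93·(T − 82.5) + 997·2.44·(T − 39.1) = 0
990.36(T − 82.5) + 2432.7(T − 39.1) = 0
3423 T = 176822
T = 176822/3423 ≈ 51.66 °C

T_f ≈ 51.7 °C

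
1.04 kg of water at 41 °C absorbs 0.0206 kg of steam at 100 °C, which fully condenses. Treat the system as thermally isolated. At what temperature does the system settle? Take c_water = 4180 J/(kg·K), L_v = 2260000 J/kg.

Energy conservation, ΣQ = 0:
steam→water at 100 °C releases m L_v = 0.0206×2260000 = 46556; condensed water 100 °C→T: 86.11(T − 100); original water: 4347.2(T − 41)
4433.3 T = 46556 + 8610.8 + 178235 = 233402
T ≈ 52.65 °C (< 100 °C, so full condensation is consistent).

T_f ≈ 52.6 °C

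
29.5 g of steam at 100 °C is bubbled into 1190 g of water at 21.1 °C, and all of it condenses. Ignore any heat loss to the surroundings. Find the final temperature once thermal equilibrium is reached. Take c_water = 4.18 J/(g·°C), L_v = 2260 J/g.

T_f ≈ 36.1 °C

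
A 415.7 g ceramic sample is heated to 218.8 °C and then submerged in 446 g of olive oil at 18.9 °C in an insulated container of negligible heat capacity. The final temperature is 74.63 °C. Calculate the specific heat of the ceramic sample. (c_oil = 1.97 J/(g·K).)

c ≈ 0.817 J/(g·K)

Heat gained plus heat lost sum to zero:
415.7×c×(74.63 − 218.8) + 446×1.97×(74.63 − 18.9) = 0
-59931 c = -48965
c = -48965/-59931 ≈ 0.817 J/(g·K)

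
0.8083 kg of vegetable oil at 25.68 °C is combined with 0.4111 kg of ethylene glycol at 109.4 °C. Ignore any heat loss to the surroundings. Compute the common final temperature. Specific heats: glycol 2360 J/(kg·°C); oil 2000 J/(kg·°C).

T_f ≈ 57.1 °C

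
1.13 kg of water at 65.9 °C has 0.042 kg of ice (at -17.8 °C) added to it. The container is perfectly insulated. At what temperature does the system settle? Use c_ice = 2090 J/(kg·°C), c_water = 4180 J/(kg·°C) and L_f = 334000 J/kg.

Energy balance with sensible and latent terms:
warm ice to 0 °C: 0.042·2090·(0 − (-17.8)) = 1562.5; latent heat to melt: 0.042·334000 = 14028; meltwater 0→T: 0.042·4180·T = 175.56 T; water: 4723.4(T − 65.9)
4899 T = 311272 − 15590 = 295682
T ≈ 60.36 °C — above 0 °C, consistent with complete melting.

T_f ≈ 60.4 °C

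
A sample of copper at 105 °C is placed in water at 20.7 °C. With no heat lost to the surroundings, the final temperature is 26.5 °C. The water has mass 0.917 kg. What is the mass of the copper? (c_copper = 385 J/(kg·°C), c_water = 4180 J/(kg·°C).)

|Q_copper| = |Q_water|:
m×385×(105 − 26.5) = 0.917×4180×(26.5 − 20.7)
30222 m = 22232  ⇒  m ≈ 0.7356 kg

m ≈ 0.736 kg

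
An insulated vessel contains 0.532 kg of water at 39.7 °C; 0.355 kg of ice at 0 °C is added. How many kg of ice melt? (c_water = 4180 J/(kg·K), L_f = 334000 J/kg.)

m_melted ≈ 0.264 kg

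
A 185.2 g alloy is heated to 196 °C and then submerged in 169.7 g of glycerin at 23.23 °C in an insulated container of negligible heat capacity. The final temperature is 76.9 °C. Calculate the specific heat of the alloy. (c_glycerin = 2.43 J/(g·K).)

c ≈ 1 J/(g·K)

m_s c (T_s − T_f) = m_glycerin c_glycerin (T_f − T_0):
185.2·c·(196 − 76.9) = 169.7·2.43·(76.9 − 23.23)
22057 c = 22132  ⇒  c ≈ 1.003 J/(g·K)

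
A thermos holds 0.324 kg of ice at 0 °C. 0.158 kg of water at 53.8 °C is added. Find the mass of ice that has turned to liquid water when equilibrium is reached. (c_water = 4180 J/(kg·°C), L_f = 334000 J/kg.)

m_melted ≈ 0.106 kg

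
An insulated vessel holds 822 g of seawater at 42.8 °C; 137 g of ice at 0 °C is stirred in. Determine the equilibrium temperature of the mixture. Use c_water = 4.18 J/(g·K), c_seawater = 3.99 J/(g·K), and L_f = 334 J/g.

T_f ≈ 24.6 °C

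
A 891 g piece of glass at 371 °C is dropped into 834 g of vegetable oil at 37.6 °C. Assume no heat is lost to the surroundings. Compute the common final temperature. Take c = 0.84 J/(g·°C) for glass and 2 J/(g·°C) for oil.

T_f ≈ 140.9 °C

T_f is the heat-capacity-weighted average of the initial temperatures:
T_f = (748.44·371 + 1668·37.6) / (748.44 + 1668)
    = 340388 / 2416.4 ≈ 140.86 °C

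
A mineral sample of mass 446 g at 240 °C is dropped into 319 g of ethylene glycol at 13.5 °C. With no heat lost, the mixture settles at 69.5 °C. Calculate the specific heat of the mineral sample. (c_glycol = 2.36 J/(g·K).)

c ≈ 0.554 J/(g·K)

Taking heat into each body as positive, Σ m c ΔT = 0:
446×c×(69.5 − 240) + 319×2.36×(69.5 − 13.5) = 0
-76043 c = -42159
c = -42159/-76043 ≈ 0.5544 J/(g·K)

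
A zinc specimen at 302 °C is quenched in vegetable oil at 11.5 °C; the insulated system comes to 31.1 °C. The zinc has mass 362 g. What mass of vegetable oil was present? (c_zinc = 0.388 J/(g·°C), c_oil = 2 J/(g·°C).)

m ≈ 971 g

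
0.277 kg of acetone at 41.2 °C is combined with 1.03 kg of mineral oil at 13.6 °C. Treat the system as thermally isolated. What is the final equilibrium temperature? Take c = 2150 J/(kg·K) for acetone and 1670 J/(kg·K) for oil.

With ΣQ=0 the equilibrium temperature is the m·c-weighted mean:
T_f = (595.55×41.2 + 1720.1×13.6) / (595.55 + 1720.1)
    = 47930 / 2315.7 ≈ 20.70 °C

T_f ≈ 20.7 °C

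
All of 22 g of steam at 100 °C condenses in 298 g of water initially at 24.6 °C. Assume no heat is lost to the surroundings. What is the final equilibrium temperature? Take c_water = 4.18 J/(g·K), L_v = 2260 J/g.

Let T be the final temperature. ΣQ_i = 0:
condense steam: −22×2260 = −49720
  condensate cools 100→T: 22×4.18×(T − 100) = 91.96(T − 100)
  original water: 1245.6(T − 24.6)
1337.6 T = 49720 + 9196 + 30643 = 89559
T ≈ 66.95 °C (< 100 °C, so full condensation is consistent).

T_f ≈ 67.0 °C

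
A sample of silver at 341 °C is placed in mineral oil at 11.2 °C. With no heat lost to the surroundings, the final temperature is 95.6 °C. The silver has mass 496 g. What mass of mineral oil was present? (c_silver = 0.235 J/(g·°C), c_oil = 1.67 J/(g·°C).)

|Q_silver| = |Q_oil|:
496×0.235×(341 − 95.6) = m×1.67×(95.6 − 11.2)
140.95 m = 28604  ⇒  m ≈ 202.9 g

m ≈ 203 g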